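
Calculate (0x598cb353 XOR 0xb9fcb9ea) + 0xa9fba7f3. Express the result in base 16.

First 0x598cb353 XOR 0xb9fcb9ea = 0xe0700ab9.
Add column by column in base 16, right to left:
  9+3 = c
  b+f = a carry 1
  a+7+1 = 2 carry 1
  0+a+1 = b
  0+b = b
  7+f = 6 carry 1
  0+9+1 = a
  e+a = 8 carry 1
  final carry 1

0x18a6bb2ac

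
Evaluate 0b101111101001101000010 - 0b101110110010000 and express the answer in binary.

0b101110111010110110010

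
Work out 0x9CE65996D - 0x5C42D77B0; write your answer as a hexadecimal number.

0x40A3821BD

Subtract column by column in base 16:
  D-0 → D
  6-B → B (borrow)
  9-7-1 → 1
  9-7 → 2
  5-D → 8 (borrow)
  6-2-1 → 3
  E-4 → A
  C-C → 0
  9-5 → 4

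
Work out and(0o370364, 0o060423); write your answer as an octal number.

AND each oct digit independently (no carries):
  3&0=0, 7&6=6, 0&0=0, 3&4=0, 6&2=2, 4&3=0

0o060020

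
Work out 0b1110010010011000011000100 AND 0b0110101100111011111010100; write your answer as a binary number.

0b0110000000011000011000100

AND bit by bit (1 only where both bits are 1):
  1110010010011000011000100
& 0110101100111011111010100
= 0110000000011000011000100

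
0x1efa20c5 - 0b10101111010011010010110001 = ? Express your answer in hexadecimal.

0x1c3cec14

0b10101111010011010010110001 = 0x2bd34b1 in hexadecimal.
Subtract column by column in base 16:
  5-1 → 4
  c-b → 1
  0-4 → c (borrow)
  2-3-1 → e (borrow)
  a-d-1 → c (borrow)
  f-b-1 → 3
  e-2 → c
  1-0 → 1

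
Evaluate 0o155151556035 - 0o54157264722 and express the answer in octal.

Subtract column by column in base 8:
  5-2 → 3
  3-2 → 1
  0-7 → 1 (borrow)
  6-4-1 → 1
  5-6 → 7 (borrow)
  5-2-1 → 2
  1-7 → 2 (borrow)
  5-5-1 → 7 (borrow)
  1-1-1 → 7 (borrow)
  5-4-1 → 0
  5-5 → 0
  1-0 → 1

0o100772271113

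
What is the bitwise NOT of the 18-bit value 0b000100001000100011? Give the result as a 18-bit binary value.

Invert each bit: 000100001000100011 → 111011110111011100.

0b111011110111011100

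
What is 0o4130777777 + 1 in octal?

The trailing 6 digits are 7 (max in base 8), so adding 1 cascades: they roll to 0 and the next digit up increments.

0o4131000000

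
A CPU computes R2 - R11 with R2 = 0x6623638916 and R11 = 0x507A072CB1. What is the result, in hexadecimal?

0x15A95C5C65

Subtract column by column in base 16:
  6-1 → 5
  1-B → 6 (borrow)
  9-C-1 → C (borrow)
  8-2-1 → 5
  3-7 → C (borrow)
  6-0-1 → 5
  3-A → 9 (borrow)
  2-7-1 → A (borrow)
  6-0-1 → 5
  6-5 → 1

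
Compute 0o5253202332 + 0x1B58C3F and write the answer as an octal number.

0x1B58C3F = 0o155306077 in octal.
Add column by column in base 8, right to left:
  2+7 = 1 carry 1
  3+7+1 = 3 carry 1
  3+0+1 = 4
  2+6 = 0 carry 1
  0+0+1 = 1
  2+3 = 5
  3+5 = 0 carry 1
  5+5+1 = 3 carry 1
  2+1+1 = 4
  5+0 = 5

0o5430510431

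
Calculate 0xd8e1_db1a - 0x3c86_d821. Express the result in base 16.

Subtract column by column in base 16:
  a-1 → 9
  1-2 → f (borrow)
  b-8-1 → 2
  d-d → 0
  1-6 → b (borrow)
  e-8-1 → 5
  8-c → c (borrow)
  d-3-1 → 9

0x9c5b02f9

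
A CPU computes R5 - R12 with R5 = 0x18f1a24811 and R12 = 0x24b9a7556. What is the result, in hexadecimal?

0x16a607d2bb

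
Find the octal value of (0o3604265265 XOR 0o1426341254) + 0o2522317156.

0o4744443207

First 0o3604265265 XOR 0o1426341254 = 0o2222124031.
Add column by column in base 8, right to left:
  1+6 = 7
  3+5 = 0 carry 1
  0+1+1 = 2
  4+7 = 3 carry 1
  2+1+1 = 4
  1+3 = 4
  2+2 = 4
  2+2 = 4
  2+5 = 7
  2+2 = 4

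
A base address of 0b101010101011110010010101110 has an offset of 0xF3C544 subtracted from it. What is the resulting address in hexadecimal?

0x4621F6A

0b101010101011110010010101110 = 0x555E4AE in hexadecimal.
Subtract column by column in base 16:
  E-4 → A
  A-4 → 6
  4-5 → F (borrow)
  E-C-1 → 1
  5-3 → 2
  5-F → 6 (borrow)
  5-0-1 → 4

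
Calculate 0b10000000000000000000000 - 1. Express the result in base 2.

0b1111111111111111111111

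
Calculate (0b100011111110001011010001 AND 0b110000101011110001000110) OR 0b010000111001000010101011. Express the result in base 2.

0b110000111011000011101011

0b100011111110001011010001 AND 0b110000101011110001000110 = 0b100000101010000001000000.
Then OR with 0b010000111001000010101011.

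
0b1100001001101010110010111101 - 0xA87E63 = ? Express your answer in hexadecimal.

0b1100001001101010110010111101 = 0xC26ACBD in hexadecimal.
Subtract column by column in base 16:
  D-3 → A
  B-6 → 5
  C-E → E (borrow)
  A-7-1 → 2
  6-8 → E (borrow)
  2-A-1 → 7 (borrow)
  C-0-1 → B

0xB7E2E5A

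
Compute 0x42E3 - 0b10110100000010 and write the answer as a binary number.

0b1010111100001

0x42E3 = 0b100001011100011 in binary.
Subtract column by column in base 2:
  1-0 → 1
  1-1 → 0
  0-0 → 0
  0-0 → 0
  0-0 → 0
  1-0 → 1
  1-0 → 1
  1-0 → 1
  0-1 → 1 (borrow)
  1-0-1 → 0
  0-1 → 1 (borrow)
  0-1-1 → 0 (borrow)
  0-0-1 → 1 (borrow)
  0-1-1 → 0 (borrow)
  1-0-1 → 0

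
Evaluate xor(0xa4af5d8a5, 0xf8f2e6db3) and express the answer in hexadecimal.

XOR each hex digit independently (no carries):
  a^f=5, 4^8=c, a^f=5, f^2=d, 5^e=b, d^6=b, 8^d=5, a^b=1, 5^3=6

0x5c5dbb516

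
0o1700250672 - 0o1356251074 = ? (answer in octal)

Subtract column by column in base 8:
  2-4 → 6 (borrow)
  7-7-1 → 7 (borrow)
  6-0-1 → 5
  0-1 → 7 (borrow)
  5-5-1 → 7 (borrow)
  2-2-1 → 7 (borrow)
  0-6-1 → 1 (borrow)
  0-5-1 → 2 (borrow)
  7-3-1 → 3
  1-1 → 0

0o321777576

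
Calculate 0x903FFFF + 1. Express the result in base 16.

0x9040000

The trailing 4 digits are F (max in base 16), so adding 1 cascades: they roll to 0 and the next digit up increments.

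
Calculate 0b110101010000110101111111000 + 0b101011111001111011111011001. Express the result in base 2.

Add column by column in base 2, right to left:
  0+1 = 1
  0+0 = 0
  0+0 = 0
  1+1 = 0 carry 1
  1+1+1 = 1 carry 1
  1+0+1 = 0 carry 1
  1+1+1 = 1 carry 1
  1+1+1 = 1 carry 1
  1+1+1 = 1 carry 1
  1+1+1 = 1 carry 1
  0+1+1 = 0 carry 1
  1+0+1 = 0 carry 1
  0+1+1 = 0 carry 1
  1+1+1 = 1 carry 1
  1+1+1 = 1 carry 1
  0+1+1 = 0 carry 1
  0+0+1 = 1
  0+0 = 0
  0+1 = 1
  1+1 = 0 carry 1
  0+1+1 = 0 carry 1
  1+1+1 = 1 carry 1
  0+1+1 = 0 carry 1
  1+0+1 = 0 carry 1
  0+1+1 = 0 carry 1
  1+0+1 = 0 carry 1
  1+1+1 = 1 carry 1
  final carry 1

0b1100001001010110001111010001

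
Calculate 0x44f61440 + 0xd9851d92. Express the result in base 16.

Add column by column in base 16, right to left:
  0+2 = 2
  4+9 = d
  4+d = 1 carry 1
  1+1+1 = 3
  6+5 = b
  f+8 = 7 carry 1
  4+9+1 = e
  4+d = 1 carry 1
  final carry 1

0x11e7b31d2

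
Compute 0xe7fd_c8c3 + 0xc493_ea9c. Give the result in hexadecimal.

0x1ac91b35f

Add column by column in base 16, right to left:
  3+c = f
  c+9 = 5 carry 1
  8+a+1 = 3 carry 1
  c+e+1 = b carry 1
  d+3+1 = 1 carry 1
  f+9+1 = 9 carry 1
  7+4+1 = c
  e+c = a carry 1
  final carry 1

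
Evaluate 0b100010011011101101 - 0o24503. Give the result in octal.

0o376652

0b100010011011101101 = 0o423355 in octal.
Subtract column by column in base 8:
  5-3 → 2
  5-0 → 5
  3-5 → 6 (borrow)
  3-4-1 → 6 (borrow)
  2-2-1 → 7 (borrow)
  4-0-1 → 3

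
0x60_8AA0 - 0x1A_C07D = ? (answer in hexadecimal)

Subtract column by column in base 16:
  0-D → 3 (borrow)
  A-7-1 → 2
  A-0 → A
  8-C → C (borrow)
  0-A-1 → 5 (borrow)
  6-1-1 → 4

0x45CA23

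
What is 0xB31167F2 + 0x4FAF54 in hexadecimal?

0xB3611746

Add column by column in base 16, right to left:
  2+4 = 6
  F+5 = 4 carry 1
  7+F+1 = 7 carry 1
  6+A+1 = 1 carry 1
  1+F+1 = 1 carry 1
  1+4+1 = 6
  3+0 = 3
  B+0 = B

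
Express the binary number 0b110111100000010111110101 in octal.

0o67402765

Group the bits in threes: 110 111 100 000 010 111 110 101 → 67402765.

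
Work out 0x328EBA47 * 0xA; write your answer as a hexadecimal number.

0x1F99346C6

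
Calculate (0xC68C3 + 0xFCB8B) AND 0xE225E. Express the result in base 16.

0xC204E

Add column by column in base 16, right to left:
  3+B = E
  C+8 = 4 carry 1
  8+B+1 = 4 carry 1
  6+C+1 = 3 carry 1
  C+F+1 = C carry 1
  final carry 1
Sum = 0x1C344E; now AND with 0xE225E:
  1&0=0, C&E=C, 3&2=2, 4&2=0, 4&5=4, E&E=E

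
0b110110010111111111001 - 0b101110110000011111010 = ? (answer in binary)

Subtract column by column in base 2:
  1-0 → 1
  0-1 → 1 (borrow)
  0-0-1 → 1 (borrow)
  1-1-1 → 1 (borrow)
  1-1-1 → 1 (borrow)
  1-1-1 → 1 (borrow)
  1-1-1 → 1 (borrow)
  1-1-1 → 1 (borrow)
  1-0-1 → 0
  1-0 → 1
  1-0 → 1
  1-0 → 1
  0-0 → 0
  1-1 → 0
  0-1 → 1 (borrow)
  0-0-1 → 1 (borrow)
  1-1-1 → 1 (borrow)
  1-1-1 → 1 (borrow)
  0-1-1 → 0 (borrow)
  1-0-1 → 0
  1-1 → 0

0b111100111011111111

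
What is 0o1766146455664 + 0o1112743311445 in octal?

Add column by column in base 8, right to left:
  4+5 = 1 carry 1
  6+4+1 = 3 carry 1
  6+4+1 = 3 carry 1
  5+1+1 = 7
  5+1 = 6
  4+3 = 7
  6+3 = 1 carry 1
  4+4+1 = 1 carry 1
  1+7+1 = 1 carry 1
  6+2+1 = 1 carry 1
  6+1+1 = 0 carry 1
  7+1+1 = 1 carry 1
  1+1+1 = 3

0o3101111767331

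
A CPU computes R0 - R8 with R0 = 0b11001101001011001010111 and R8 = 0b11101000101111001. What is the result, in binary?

Subtract column by column in base 2:
  1-1 → 0
  1-0 → 1
  1-0 → 1
  0-1 → 1 (borrow)
  1-1-1 → 1 (borrow)
  0-1-1 → 0 (borrow)
  1-1-1 → 1 (borrow)
  0-0-1 → 1 (borrow)
  0-1-1 → 0 (borrow)
  1-0-1 → 0
  1-0 → 1
  0-0 → 0
  1-1 → 0
  0-0 → 0
  0-1 → 1 (borrow)
  1-1-1 → 1 (borrow)
  0-1-1 → 0 (borrow)
  1-0-1 → 0
  1-0 → 1
  0-0 → 0
  0-0 → 0
  1-0 → 1
  1-0 → 1

0b11001001100010011011110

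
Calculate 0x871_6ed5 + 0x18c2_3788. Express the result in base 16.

Add column by column in base 16, right to left:
  5+8 = d
  d+8 = 5 carry 1
  e+7+1 = 6 carry 1
  6+3+1 = a
  1+2 = 3
  7+c = 3 carry 1
  8+8+1 = 1 carry 1
  0+1+1 = 2

0x2133a65d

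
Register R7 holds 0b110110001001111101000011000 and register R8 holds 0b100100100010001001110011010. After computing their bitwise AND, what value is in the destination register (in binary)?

0b100100000000001001000011000

AND bit by bit (1 only where both bits are 1):
  110110001001111101000011000
& 100100100010001001110011010
= 100100000000001001000011000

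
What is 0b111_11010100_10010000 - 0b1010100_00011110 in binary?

Subtract column by column in base 2:
  0-0 → 0
  0-1 → 1 (borrow)
  0-1-1 → 0 (borrow)
  0-1-1 → 0 (borrow)
  1-1-1 → 1 (borrow)
  0-0-1 → 1 (borrow)
  0-0-1 → 1 (borrow)
  1-0-1 → 0
  0-0 → 0
  0-0 → 0
  1-1 → 0
  0-0 → 0
  1-1 → 0
  0-0 → 0
  1-1 → 0
  1-0 → 1
  1-0 → 1
  1-0 → 1
  1-0 → 1

0b1111000000001110010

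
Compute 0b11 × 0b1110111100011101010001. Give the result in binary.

0b101100110101010111110011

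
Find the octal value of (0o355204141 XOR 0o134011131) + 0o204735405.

0o466152475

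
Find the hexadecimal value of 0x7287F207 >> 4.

Shifting right by 4 bits = 1 hex digit: drop the last 1.

0x7287F20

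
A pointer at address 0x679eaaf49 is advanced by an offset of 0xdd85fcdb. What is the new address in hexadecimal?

Add column by column in base 16, right to left:
  9+b = 4 carry 1
  4+d+1 = 2 carry 1
  f+c+1 = c carry 1
  a+f+1 = a carry 1
  a+5+1 = 0 carry 1
  e+8+1 = 7 carry 1
  9+d+1 = 7 carry 1
  7+d+1 = 5 carry 1
  6+0+1 = 7

0x75770ac24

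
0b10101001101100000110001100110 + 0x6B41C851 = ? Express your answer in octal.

0b10101001101100000110001100110 = 0o2515406146 in octal.
0x6B41C851 = 0o15320344121 in octal.
Add column by column in base 8, right to left:
  6+1 = 7
  4+2 = 6
  1+1 = 2
  6+4 = 2 carry 1
  0+4+1 = 5
  4+3 = 7
  5+0 = 5
  1+2 = 3
  5+3 = 0 carry 1
  2+5+1 = 0 carry 1
  0+1+1 = 2

0o20035752267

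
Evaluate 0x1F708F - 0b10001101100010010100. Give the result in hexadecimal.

0b10001101100010010100 = 0x8D894 in hexadecimal.
Subtract column by column in base 16:
  F-4 → B
  8-9 → F (borrow)
  0-8-1 → 7 (borrow)
  7-D-1 → 9 (borrow)
  F-8-1 → 6
  1-0 → 1

0x1697FB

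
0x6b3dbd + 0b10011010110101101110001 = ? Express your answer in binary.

0x6b3dbd = 0b11010110011110110111101 in binary.
Add column by column in base 2, right to left:
  1+1 = 0 carry 1
  0+0+1 = 1
  1+0 = 1
  1+0 = 1
  1+1 = 0 carry 1
  1+1+1 = 1 carry 1
  0+1+1 = 0 carry 1
  1+0+1 = 0 carry 1
  1+1+1 = 1 carry 1
  0+1+1 = 0 carry 1
  1+0+1 = 0 carry 1
  1+1+1 = 1 carry 1
  1+0+1 = 0 carry 1
  1+1+1 = 1 carry 1
  0+1+1 = 0 carry 1
  0+0+1 = 1
  1+1 = 0 carry 1
  1+0+1 = 0 carry 1
  0+1+1 = 0 carry 1
  1+1+1 = 1 carry 1
  0+0+1 = 1
  1+0 = 1
  1+1 = 0 carry 1
  final carry 1

0b101110001010100100101110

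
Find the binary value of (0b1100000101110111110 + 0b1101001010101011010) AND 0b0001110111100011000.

0b1010000100011000

Add column by column in base 2, right to left:
  0+0 = 0
  1+1 = 0 carry 1
  1+0+1 = 0 carry 1
  1+1+1 = 1 carry 1
  1+1+1 = 1 carry 1
  1+0+1 = 0 carry 1
  0+1+1 = 0 carry 1
  1+0+1 = 0 carry 1
  1+1+1 = 1 carry 1
  1+0+1 = 0 carry 1
  0+1+1 = 0 carry 1
  1+0+1 = 0 carry 1
  0+1+1 = 0 carry 1
  0+0+1 = 1
  0+0 = 0
  0+1 = 1
  0+0 = 0
  1+1 = 0 carry 1
  1+1+1 = 1 carry 1
  final carry 1
Sum = 0b11001010000100011000; now AND with 0b0001110111100011000:
  11001010000100011000
& 00001110111100011000
= 00001010000100011000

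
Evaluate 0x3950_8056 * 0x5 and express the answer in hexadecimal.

Multiply each base-16 digit by 5, carrying:
  6×5 = 30 → write E carry 1
  5×5+1 = 26 → write A carry 1
  0×5+1 = 1 → write 1
  8×5 = 40 → write 8 carry 2
  0×5+2 = 2 → write 2
  5×5 = 25 → write 9 carry 1
  9×5+1 = 46 → write E carry 2
  3×5+2 = 17 → write 1 carry 1
  remaining carry: 1

0x11E9281AE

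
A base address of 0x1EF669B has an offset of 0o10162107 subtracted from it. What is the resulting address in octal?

0x1EF669B = 0o173663233 in octal.
Subtract column by column in base 8:
  3-7 → 4 (borrow)
  3-0-1 → 2
  2-1 → 1
  3-2 → 1
  6-6 → 0
  6-1 → 5
  3-0 → 3
  7-1 → 6
  1-0 → 1

0o163501124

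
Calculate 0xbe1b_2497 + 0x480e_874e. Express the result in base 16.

0x10629abe5

Add column by column in base 16, right to left:
  7+e = 5 carry 1
  9+4+1 = e
  4+7 = b
  2+8 = a
  b+e = 9 carry 1
  1+0+1 = 2
  e+8 = 6 carry 1
  b+4+1 = 0 carry 1
  final carry 1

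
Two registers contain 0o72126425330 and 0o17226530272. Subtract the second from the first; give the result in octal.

0o52677675036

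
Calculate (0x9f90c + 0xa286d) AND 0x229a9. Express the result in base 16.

0x2129

Add column by column in base 16, right to left:
  c+d = 9 carry 1
  0+6+1 = 7
  9+8 = 1 carry 1
  f+2+1 = 2 carry 1
  9+a+1 = 4 carry 1
  final carry 1
Sum = 0x142179; now AND with 0x229a9:
  1&0=0, 4&2=0, 2&2=2, 1&9=1, 7&a=2, 9&9=9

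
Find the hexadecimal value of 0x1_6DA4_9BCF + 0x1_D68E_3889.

Add column by column in base 16, right to left:
  F+9 = 8 carry 1
  C+8+1 = 5 carry 1
  B+8+1 = 4 carry 1
  9+3+1 = D
  4+E = 2 carry 1
  A+8+1 = 3 carry 1
  D+6+1 = 4 carry 1
  6+D+1 = 4 carry 1
  1+1+1 = 3

0x34432D458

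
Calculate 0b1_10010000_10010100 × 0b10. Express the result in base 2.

0b110010000100101000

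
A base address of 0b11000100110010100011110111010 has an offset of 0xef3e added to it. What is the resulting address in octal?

0b11000100110010100011110111010 = 0o3046243672 in octal.
0xef3e = 0o167476 in octal.
Add column by column in base 8, right to left:
  2+6 = 0 carry 1
  7+7+1 = 7 carry 1
  6+4+1 = 3 carry 1
  3+7+1 = 3 carry 1
  4+6+1 = 3 carry 1
  2+1+1 = 4
  6+0 = 6
  4+0 = 4
  0+0 = 0
  3+0 = 3

0o3046433370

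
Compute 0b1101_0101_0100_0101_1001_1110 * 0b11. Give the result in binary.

Multiply each base-2 digit by 3, carrying:
  0×3 = 0 → write 0
  1×3 = 3 → write 1 carry 1
  1×3+1 = 4 → write 0 carry 2
  1×3+2 = 5 → write 1 carry 2
  1×3+2 = 5 → write 1 carry 2
  0×3+2 = 2 → write 0 carry 1
  0×3+1 = 1 → write 1
  1×3 = 3 → write 1 carry 1
  1×3+1 = 4 → write 0 carry 2
  0×3+2 = 2 → write 0 carry 1
  1×3+1 = 4 → write 0 carry 2
  0×3+2 = 2 → write 0 carry 1
  0×3+1 = 1 → write 1
  0×3 = 0 → write 0
  1×3 = 3 → write 1 carry 1
  0×3+1 = 1 → write 1
  1×3 = 3 → write 1 carry 1
  0×3+1 = 1 → write 1
  1×3 = 3 → write 1 carry 1
  0×3+1 = 1 → write 1
  1×3 = 3 → write 1 carry 1
  0×3+1 = 1 → write 1
  1×3 = 3 → write 1 carry 1
  1×3+1 = 4 → write 0 carry 2
  remaining carry: 10

0b10011111111101000011011010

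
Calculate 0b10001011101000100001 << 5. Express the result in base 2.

0b1000101110100010000100000

Left shift by 5: append 5 zero bits.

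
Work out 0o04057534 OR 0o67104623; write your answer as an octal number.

0o67157737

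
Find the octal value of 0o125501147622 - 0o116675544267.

Subtract column by column in base 8:
  2-7 → 3 (borrow)
  2-6-1 → 3 (borrow)
  6-2-1 → 3
  7-4 → 3
  4-4 → 0
  1-5 → 4 (borrow)
  1-5-1 → 3 (borrow)
  0-7-1 → 0 (borrow)
  5-6-1 → 6 (borrow)
  5-6-1 → 6 (borrow)
  2-1-1 → 0
  1-1 → 0

0o6603403333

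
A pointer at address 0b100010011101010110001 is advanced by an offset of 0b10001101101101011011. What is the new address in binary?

0b110100001011000001100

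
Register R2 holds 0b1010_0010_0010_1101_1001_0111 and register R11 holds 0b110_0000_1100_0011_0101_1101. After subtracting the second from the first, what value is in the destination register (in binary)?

Subtract column by column in base 2:
  1-1 → 0
  1-0 → 1
  1-1 → 0
  0-1 → 1 (borrow)
  1-1-1 → 1 (borrow)
  0-0-1 → 1 (borrow)
  0-1-1 → 0 (borrow)
  1-0-1 → 0
  1-1 → 0
  0-1 → 1 (borrow)
  1-0-1 → 0
  1-0 → 1
  0-0 → 0
  1-0 → 1
  0-1 → 1 (borrow)
  0-1-1 → 0 (borrow)
  0-0-1 → 1 (borrow)
  1-0-1 → 0
  0-0 → 0
  0-0 → 0
  0-0 → 0
  1-1 → 0
  0-1 → 1 (borrow)
  1-0-1 → 0

0b10000010110101000111010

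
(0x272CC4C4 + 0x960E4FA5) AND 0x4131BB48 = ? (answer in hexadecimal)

0x1311048

Add column by column in base 16, right to left:
  4+5 = 9
  C+A = 6 carry 1
  4+F+1 = 4 carry 1
  C+4+1 = 1 carry 1
  C+E+1 = B carry 1
  2+0+1 = 3
  7+6 = D
  2+9 = B
Sum = 0xBD3B1469; now AND with 0x4131BB48:
  B&4=0, D&1=1, 3&3=3, B&1=1, 1&B=1, 4&B=0, 6&4=4, 9&8=8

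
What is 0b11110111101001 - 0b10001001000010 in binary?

Subtract column by column in base 2:
  1-0 → 1
  0-1 → 1 (borrow)
  0-0-1 → 1 (borrow)
  1-0-1 → 0
  0-0 → 0
  1-0 → 1
  1-1 → 0
  1-0 → 1
  1-0 → 1
  0-1 → 1 (borrow)
  1-0-1 → 0
  1-0 → 1
  1-0 → 1
  1-1 → 0

0b1101110100111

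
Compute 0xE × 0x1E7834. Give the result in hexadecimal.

0x1AA92D8

Multiply each base-16 digit by 14, carrying:
  4×14 = 56 → write 8 carry 3
  3×14+3 = 45 → write D carry 2
  8×14+2 = 114 → write 2 carry 7
  7×14+7 = 105 → write 9 carry 6
  E×14+6 = 202 → write A carry 12
  1×14+12 = 26 → write A carry 1
  remaining carry: 1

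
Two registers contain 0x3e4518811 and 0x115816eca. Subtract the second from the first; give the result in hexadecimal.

0x2ced01947

Subtract column by column in base 16:
  1-a → 7 (borrow)
  1-c-1 → 4 (borrow)
  8-e-1 → 9 (borrow)
  8-6-1 → 1
  1-1 → 0
  5-8 → d (borrow)
  4-5-1 → e (borrow)
  e-1-1 → c
  3-1 → 2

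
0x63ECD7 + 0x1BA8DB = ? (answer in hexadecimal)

0x7F95B2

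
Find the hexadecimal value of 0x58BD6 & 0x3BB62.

AND each hex digit independently (no carries):
  5&3=1, 8&B=8, B&B=B, D&6=4, 6&2=2

0x18B42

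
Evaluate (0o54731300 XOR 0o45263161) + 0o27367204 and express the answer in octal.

0o41141465

First 0o54731300 XOR 0o45263161 = 0o11552261.
Add column by column in base 8, right to left:
  1+4 = 5
  6+0 = 6
  2+2 = 4
  2+7 = 1 carry 1
  5+6+1 = 4 carry 1
  5+3+1 = 1 carry 1
  1+7+1 = 1 carry 1
  1+2+1 = 4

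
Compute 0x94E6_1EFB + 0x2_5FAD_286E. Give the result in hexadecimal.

Add column by column in base 16, right to left:
  B+E = 9 carry 1
  F+6+1 = 6 carry 1
  E+8+1 = 7 carry 1
  1+2+1 = 4
  6+D = 3 carry 1
  E+A+1 = 9 carry 1
  4+F+1 = 4 carry 1
  9+5+1 = F
  0+2 = 2

0x2F4934769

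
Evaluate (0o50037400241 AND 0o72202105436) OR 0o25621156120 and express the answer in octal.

0o50037400241 AND 0o72202105436 = 0o50002000000.
Then OR with 0o25621156120.

0o75623156120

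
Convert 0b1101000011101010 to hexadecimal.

0xd0ea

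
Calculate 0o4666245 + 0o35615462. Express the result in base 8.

0o42503727

Add column by column in base 8, right to left:
  5+2 = 7
  4+6 = 2 carry 1
  2+4+1 = 7
  6+5 = 3 carry 1
  6+1+1 = 0 carry 1
  6+6+1 = 5 carry 1
  4+5+1 = 2 carry 1
  0+3+1 = 4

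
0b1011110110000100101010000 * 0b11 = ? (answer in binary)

0b100011100010001101111110000

Multiply each base-2 digit by 3, carrying:
  0×3 = 0 → write 0
  0×3 = 0 → write 0
  0×3 = 0 → write 0
  0×3 = 0 → write 0
  1×3 = 3 → write 1 carry 1
  0×3+1 = 1 → write 1
  1×3 = 3 → write 1 carry 1
  0×3+1 = 1 → write 1
  1×3 = 3 → write 1 carry 1
  0×3+1 = 1 → write 1
  0×3 = 0 → write 0
  1×3 = 3 → write 1 carry 1
  0×3+1 = 1 → write 1
  0×3 = 0 → write 0
  0×3 = 0 → write 0
  0×3 = 0 → write 0
  1×3 = 3 → write 1 carry 1
  1×3+1 = 4 → write 0 carry 2
  0×3+2 = 2 → write 0 carry 1
  1×3+1 = 4 → write 0 carry 2
  1×3+2 = 5 → write 1 carry 2
  1×3+2 = 5 → write 1 carry 2
  1×3+2 = 5 → write 1 carry 2
  0×3+2 = 2 → write 0 carry 1
  1×3+1 = 4 → write 0 carry 2
  remaining carry: 10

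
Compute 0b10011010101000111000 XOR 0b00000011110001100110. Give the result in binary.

XOR bit by bit (1 where the bits differ):
  10011010101000111000
^ 00000011110001100110
= 10011001011001011110

0b10011001011001011110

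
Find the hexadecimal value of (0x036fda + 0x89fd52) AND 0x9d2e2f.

Add column by column in base 16, right to left:
  a+2 = c
  d+5 = 2 carry 1
  f+d+1 = d carry 1
  6+f+1 = 6 carry 1
  3+9+1 = d
  0+8 = 8
Sum = 0x8d6d2c; now AND with 0x9d2e2f:
  8&9=8, d&d=d, 6&2=2, d&e=c, 2&2=2, c&f=c

0x8d2c2c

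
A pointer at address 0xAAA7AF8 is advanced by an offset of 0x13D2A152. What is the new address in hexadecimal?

0x1E7D1C4A

Add column by column in base 16, right to left:
  8+2 = A
  F+5 = 4 carry 1
  A+1+1 = C
  7+A = 1 carry 1
  A+2+1 = D
  A+D = 7 carry 1
  A+3+1 = E
  0+1 = 1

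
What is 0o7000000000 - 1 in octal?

The trailing 9 digits are 0, so subtracting 1 borrows through: they become 7 and the next digit up decrements.

0o6777777777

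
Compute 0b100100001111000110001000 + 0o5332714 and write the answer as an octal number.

0b100100001111000110001000 = 0o44170610 in octal.
Add column by column in base 8, right to left:
  0+4 = 4
  1+1 = 2
  6+7 = 5 carry 1
  0+2+1 = 3
  7+3 = 2 carry 1
  1+3+1 = 5
  4+5 = 1 carry 1
  4+0+1 = 5

0o51523524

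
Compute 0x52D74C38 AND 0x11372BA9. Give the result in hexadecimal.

0x10170828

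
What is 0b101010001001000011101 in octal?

Group the bits in threes: 101 010 001 001 000 011 101 → 5211035.

0o5211035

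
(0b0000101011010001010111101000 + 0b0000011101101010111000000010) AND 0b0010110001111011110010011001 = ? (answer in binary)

Add column by column in base 2, right to left:
  0+0 = 0
  0+1 = 1
  0+0 = 0
  1+0 = 1
  0+0 = 0
  1+0 = 1
  1+0 = 1
  1+0 = 1
  1+0 = 1
  0+1 = 1
  1+1 = 0 carry 1
  0+1+1 = 0 carry 1
  1+0+1 = 0 carry 1
  0+1+1 = 0 carry 1
  0+0+1 = 1
  0+1 = 1
  1+0 = 1
  0+1 = 1
  1+1 = 0 carry 1
  1+0+1 = 0 carry 1
  0+1+1 = 0 carry 1
  1+1+1 = 1 carry 1
  0+1+1 = 0 carry 1
  1+0+1 = 0 carry 1
  final carry 1
Sum = 0b1001000111100001111101010; now AND with 0b0010110001111011110010011001:
  0001001000111100001111101010
& 0010110001111011110010011001
= 0000000000111000000010001000

0b111000000010001000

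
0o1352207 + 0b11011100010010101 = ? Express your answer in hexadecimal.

0x78D1C

0o1352207 = 0x5D487 in hexadecimal.
0b11011100010010101 = 0x1B895 in hexadecimal.
Add column by column in base 16, right to left:
  7+5 = C
  8+9 = 1 carry 1
  4+8+1 = D
  D+B = 8 carry 1
  5+1+1 = 7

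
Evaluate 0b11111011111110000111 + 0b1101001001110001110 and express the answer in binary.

0b101100101001100010101

Add column by column in base 2, right to left:
  1+0 = 1
  1+1 = 0 carry 1
  1+1+1 = 1 carry 1
  0+1+1 = 0 carry 1
  0+0+1 = 1
  0+0 = 0
  0+0 = 0
  1+1 = 0 carry 1
  1+1+1 = 1 carry 1
  1+1+1 = 1 carry 1
  1+0+1 = 0 carry 1
  1+0+1 = 0 carry 1
  1+1+1 = 1 carry 1
  1+0+1 = 0 carry 1
  0+0+1 = 1
  1+1 = 0 carry 1
  1+0+1 = 0 carry 1
  1+1+1 = 1 carry 1
  1+1+1 = 1 carry 1
  1+0+1 = 0 carry 1
  final carry 1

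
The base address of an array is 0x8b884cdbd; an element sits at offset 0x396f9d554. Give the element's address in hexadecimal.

0xc4f7ea311

Add column by column in base 16, right to left:
  d+4 = 1 carry 1
  b+5+1 = 1 carry 1
  d+5+1 = 3 carry 1
  c+d+1 = a carry 1
  4+9+1 = e
  8+f = 7 carry 1
  8+6+1 = f
  b+9 = 4 carry 1
  8+3+1 = c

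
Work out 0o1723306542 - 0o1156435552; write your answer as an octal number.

0o544650770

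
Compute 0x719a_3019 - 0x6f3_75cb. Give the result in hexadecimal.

Subtract column by column in base 16:
  9-b → e (borrow)
  1-c-1 → 4 (borrow)
  0-5-1 → a (borrow)
  3-7-1 → b (borrow)
  a-3-1 → 6
  9-f → a (borrow)
  1-6-1 → a (borrow)
  7-0-1 → 6

0x6aa6ba4e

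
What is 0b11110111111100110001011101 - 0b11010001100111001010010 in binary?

0b11011101101111111000001011

Subtract column by column in base 2:
  1-0 → 1
  0-1 → 1 (borrow)
  1-0-1 → 0
  1-0 → 1
  1-1 → 0
  0-0 → 0
  1-1 → 0
  0-0 → 0
  0-0 → 0
  0-1 → 1 (borrow)
  1-1-1 → 1 (borrow)
  1-1-1 → 1 (borrow)
  0-0-1 → 1 (borrow)
  0-0-1 → 1 (borrow)
  1-1-1 → 1 (borrow)
  1-1-1 → 1 (borrow)
  1-0-1 → 0
  1-0 → 1
  1-0 → 1
  1-1 → 0
  1-0 → 1
  0-1 → 1 (borrow)
  1-1-1 → 1 (borrow)
  1-0-1 → 0
  1-0 → 1
  1-0 → 1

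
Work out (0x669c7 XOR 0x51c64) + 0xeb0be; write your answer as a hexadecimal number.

0x122661

First 0x669c7 XOR 0x51c64 = 0x375a3.
Add column by column in base 16, right to left:
  3+e = 1 carry 1
  a+b+1 = 6 carry 1
  5+0+1 = 6
  7+b = 2 carry 1
  3+e+1 = 2 carry 1
  final carry 1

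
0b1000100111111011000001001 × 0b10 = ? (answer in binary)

0b10001001111110110000010010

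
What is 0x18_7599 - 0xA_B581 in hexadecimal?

0xDC018

Subtract column by column in base 16:
  9-1 → 8
  9-8 → 1
  5-5 → 0
  7-B → C (borrow)
  8-A-1 → D (borrow)
  1-0-1 → 0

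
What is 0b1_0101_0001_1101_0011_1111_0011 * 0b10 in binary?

0b10101000111010011111100110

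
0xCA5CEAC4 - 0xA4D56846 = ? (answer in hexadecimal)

0x2587827E

Subtract column by column in base 16:
  4-6 → E (borrow)
  C-4-1 → 7
  A-8 → 2
  E-6 → 8
  C-5 → 7
  5-D → 8 (borrow)
  A-4-1 → 5
  C-A → 2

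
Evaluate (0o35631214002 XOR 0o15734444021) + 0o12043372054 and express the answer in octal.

0o32151242077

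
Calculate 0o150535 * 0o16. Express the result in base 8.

0o2671426

Multiply each base-8 digit by 14, carrying:
  5×14 = 70 → write 6 carry 8
  3×14+8 = 50 → write 2 carry 6
  5×14+6 = 76 → write 4 carry 9
  0×14+9 = 9 → write 1 carry 1
  5×14+1 = 71 → write 7 carry 8
  1×14+8 = 22 → write 6 carry 2
  remaining carry: 2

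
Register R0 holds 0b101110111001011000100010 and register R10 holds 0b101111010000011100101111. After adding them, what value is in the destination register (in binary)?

0b1011110001001110101010001

Add column by column in base 2, right to left:
  0+1 = 1
  1+1 = 0 carry 1
  0+1+1 = 0 carry 1
  0+1+1 = 0 carry 1
  0+0+1 = 1
  1+1 = 0 carry 1
  0+0+1 = 1
  0+0 = 0
  0+1 = 1
  1+1 = 0 carry 1
  1+1+1 = 1 carry 1
  0+0+1 = 1
  1+0 = 1
  0+0 = 0
  0+0 = 0
  1+0 = 1
  1+1 = 0 carry 1
  1+0+1 = 0 carry 1
  0+1+1 = 0 carry 1
  1+1+1 = 1 carry 1
  1+1+1 = 1 carry 1
  1+1+1 = 1 carry 1
  0+0+1 = 1
  1+1 = 0 carry 1
  final carry 1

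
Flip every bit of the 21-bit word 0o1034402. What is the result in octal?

Each oct digit d becomes 7−d:
  1→6, 0→7, 3→4, 4→3, 4→3, 0→7, 2→5

0o6743375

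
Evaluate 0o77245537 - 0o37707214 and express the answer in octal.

0o37336323

Subtract column by column in base 8:
  7-4 → 3
  3-1 → 2
  5-2 → 3
  5-7 → 6 (borrow)
  4-0-1 → 3
  2-7 → 3 (borrow)
  7-7-1 → 7 (borrow)
  7-3-1 → 3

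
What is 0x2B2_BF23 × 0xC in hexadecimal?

Multiply each base-16 digit by 12, carrying:
  3×12 = 36 → write 4 carry 2
  2×12+2 = 26 → write A carry 1
  F×12+1 = 181 → write 5 carry 11
  B×12+11 = 143 → write F carry 8
  2×12+8 = 32 → write 0 carry 2
  B×12+2 = 134 → write 6 carry 8
  2×12+8 = 32 → write 0 carry 2
  remaining carry: 2

0x2060F5A4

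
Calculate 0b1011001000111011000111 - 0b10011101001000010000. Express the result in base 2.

0b1000101011110010110111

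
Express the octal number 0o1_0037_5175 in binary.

0b1000000011111101001111101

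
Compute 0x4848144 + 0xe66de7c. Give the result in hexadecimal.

Add column by column in base 16, right to left:
  4+c = 0 carry 1
  4+7+1 = c
  1+e = f
  8+d = 5 carry 1
  4+6+1 = b
  8+6 = e
  4+e = 2 carry 1
  final carry 1

0x12eb5fc0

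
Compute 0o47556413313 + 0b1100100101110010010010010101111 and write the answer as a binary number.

0b110100010011100110011101101111010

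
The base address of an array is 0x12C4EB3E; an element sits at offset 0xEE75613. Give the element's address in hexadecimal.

0x21AC4151

Add column by column in base 16, right to left:
  E+3 = 1 carry 1
  3+1+1 = 5
  B+6 = 1 carry 1
  E+5+1 = 4 carry 1
  4+7+1 = C
  C+E = A carry 1
  2+E+1 = 1 carry 1
  1+0+1 = 2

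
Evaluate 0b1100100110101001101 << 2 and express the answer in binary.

0b110010011010100110100

Left shift by 2: append 2 zero bits.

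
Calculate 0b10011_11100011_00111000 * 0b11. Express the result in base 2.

Multiply each base-2 digit by 3, carrying:
  0×3 = 0 → write 0
  0×3 = 0 → write 0
  0×3 = 0 → write 0
  1×3 = 3 → write 1 carry 1
  1×3+1 = 4 → write 0 carry 2
  1×3+2 = 5 → write 1 carry 2
  0×3+2 = 2 → write 0 carry 1
  0×3+1 = 1 → write 1
  1×3 = 3 → write 1 carry 1
  1×3+1 = 4 → write 0 carry 2
  0×3+2 = 2 → write 0 carry 1
  0×3+1 = 1 → write 1
  0×3 = 0 → write 0
  1×3 = 3 → write 1 carry 1
  1×3+1 = 4 → write 0 carry 2
  1×3+2 = 5 → write 1 carry 2
  1×3+2 = 5 → write 1 carry 2
  1×3+2 = 5 → write 1 carry 2
  0×3+2 = 2 → write 0 carry 1
  0×3+1 = 1 → write 1
  1×3 = 3 → write 1 carry 1
  remaining carry: 1

0b1110111010100110101000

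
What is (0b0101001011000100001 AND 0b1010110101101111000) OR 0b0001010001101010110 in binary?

0b0101001011000100001 AND 0b1010110101101111000 = 0b0000000001000100000.
Then OR with 0b0001010001101010110.

0b1010001101110110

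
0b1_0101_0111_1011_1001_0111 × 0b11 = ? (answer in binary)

Multiply each base-2 digit by 3, carrying:
  1×3 = 3 → write 1 carry 1
  1×3+1 = 4 → write 0 carry 2
  1×3+2 = 5 → write 1 carry 2
  0×3+2 = 2 → write 0 carry 1
  1×3+1 = 4 → write 0 carry 2
  0×3+2 = 2 → write 0 carry 1
  0×3+1 = 1 → write 1
  1×3 = 3 → write 1 carry 1
  1×3+1 = 4 → write 0 carry 2
  1×3+2 = 5 → write 1 carry 2
  0×3+2 = 2 → write 0 carry 1
  1×3+1 = 4 → write 0 carry 2
  1×3+2 = 5 → write 1 carry 2
  1×3+2 = 5 → write 1 carry 2
  1×3+2 = 5 → write 1 carry 2
  0×3+2 = 2 → write 0 carry 1
  1×3+1 = 4 → write 0 carry 2
  0×3+2 = 2 → write 0 carry 1
  1×3+1 = 4 → write 0 carry 2
  0×3+2 = 2 → write 0 carry 1
  1×3+1 = 4 → write 0 carry 2
  remaining carry: 10

0b10000000111001011000101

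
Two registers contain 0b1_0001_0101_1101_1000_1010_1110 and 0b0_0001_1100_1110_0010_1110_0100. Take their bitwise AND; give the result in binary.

AND bit by bit (1 only where both bits are 1):
  1000101011101100010101110
& 0000111001110001011100100
= 0000101001100000010100100

0b0000101001100000010100100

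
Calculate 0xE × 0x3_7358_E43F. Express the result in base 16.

Multiply each base-16 digit by 14, carrying:
  F×14 = 210 → write 2 carry 13
  3×14+13 = 55 → write 7 carry 3
  4×14+3 = 59 → write B carry 3
  E×14+3 = 199 → write 7 carry 12
  8×14+12 = 124 → write C carry 7
  5×14+7 = 77 → write D carry 4
  3×14+4 = 46 → write E carry 2
  7×14+2 = 100 → write 4 carry 6
  3×14+6 = 48 → write 0 carry 3
  remaining carry: 3

0x304EDC7B72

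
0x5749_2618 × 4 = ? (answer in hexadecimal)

0x15D249860

Multiply each base-16 digit by 4, carrying:
  8×4 = 32 → write 0 carry 2
  1×4+2 = 6 → write 6
  6×4 = 24 → write 8 carry 1
  2×4+1 = 9 → write 9
  9×4 = 36 → write 4 carry 2
  4×4+2 = 18 → write 2 carry 1
  7×4+1 = 29 → write D carry 1
  5×4+1 = 21 → write 5 carry 1
  remaining carry: 1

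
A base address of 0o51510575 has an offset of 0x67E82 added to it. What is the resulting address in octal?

0x67E82 = 0o1477202 in octal.
Add column by column in base 8, right to left:
  5+2 = 7
  7+0 = 7
  5+2 = 7
  0+7 = 7
  1+7 = 0 carry 1
  5+4+1 = 2 carry 1
  1+1+1 = 3
  5+0 = 5

0o53207777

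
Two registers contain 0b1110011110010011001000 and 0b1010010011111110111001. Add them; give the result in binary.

0b11000110010010010000001

Add column by column in base 2, right to left:
  0+1 = 1
  0+0 = 0
  0+0 = 0
  1+1 = 0 carry 1
  0+1+1 = 0 carry 1
  0+1+1 = 0 carry 1
  1+0+1 = 0 carry 1
  1+1+1 = 1 carry 1
  0+1+1 = 0 carry 1
  0+1+1 = 0 carry 1
  1+1+1 = 1 carry 1
  0+1+1 = 0 carry 1
  0+1+1 = 0 carry 1
  1+1+1 = 1 carry 1
  1+0+1 = 0 carry 1
  1+0+1 = 0 carry 1
  1+1+1 = 1 carry 1
  0+0+1 = 1
  0+0 = 0
  1+1 = 0 carry 1
  1+0+1 = 0 carry 1
  1+1+1 = 1 carry 1
  final carry 1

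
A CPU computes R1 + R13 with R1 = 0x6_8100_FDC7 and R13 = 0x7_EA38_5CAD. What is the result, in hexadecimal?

Add column by column in base 16, right to left:
  7+D = 4 carry 1
  C+A+1 = 7 carry 1
  D+C+1 = A carry 1
  F+5+1 = 5 carry 1
  0+8+1 = 9
  0+3 = 3
  1+A = B
  8+E = 6 carry 1
  6+7+1 = E

0xE6B395A74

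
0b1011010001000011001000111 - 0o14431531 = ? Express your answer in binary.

0o14431531 = 0b1100100011001101011001 in binary.
Subtract column by column in base 2:
  1-1 → 0
  1-0 → 1
  1-0 → 1
  0-1 → 1 (borrow)
  0-1-1 → 0 (borrow)
  0-0-1 → 1 (borrow)
  1-1-1 → 1 (borrow)
  0-0-1 → 1 (borrow)
  0-1-1 → 0 (borrow)
  1-1-1 → 1 (borrow)
  1-0-1 → 0
  0-0 → 0
  0-1 → 1 (borrow)
  0-1-1 → 0 (borrow)
  0-0-1 → 1 (borrow)
  1-0-1 → 0
  0-0 → 0
  0-1 → 1 (borrow)
  0-0-1 → 1 (borrow)
  1-0-1 → 0
  0-1 → 1 (borrow)
  1-1-1 → 1 (borrow)
  1-0-1 → 0
  0-0 → 0
  1-0 → 1

0b1001101100101001011101110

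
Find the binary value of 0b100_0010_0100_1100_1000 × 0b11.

Multiply each base-2 digit by 3, carrying:
  0×3 = 0 → write 0
  0×3 = 0 → write 0
  0×3 = 0 → write 0
  1×3 = 3 → write 1 carry 1
  0×3+1 = 1 → write 1
  0×3 = 0 → write 0
  1×3 = 3 → write 1 carry 1
  1×3+1 = 4 → write 0 carry 2
  0×3+2 = 2 → write 0 carry 1
  0×3+1 = 1 → write 1
  1×3 = 3 → write 1 carry 1
  0×3+1 = 1 → write 1
  0×3 = 0 → write 0
  1×3 = 3 → write 1 carry 1
  0×3+1 = 1 → write 1
  0×3 = 0 → write 0
  0×3 = 0 → write 0
  0×3 = 0 → write 0
  1×3 = 3 → write 1 carry 1
  remaining carry: 1

0b11000110111001011000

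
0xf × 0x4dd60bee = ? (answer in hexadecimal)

Multiply each base-16 digit by 15, carrying:
  e×15 = 210 → write 2 carry 13
  e×15+13 = 223 → write f carry 13
  b×15+13 = 178 → write 2 carry 11
  0×15+11 = 11 → write b
  6×15 = 90 → write a carry 5
  d×15+5 = 200 → write 8 carry 12
  d×15+12 = 207 → write f carry 12
  4×15+12 = 72 → write 8 carry 4
  remaining carry: 4

0x48f8ab2f2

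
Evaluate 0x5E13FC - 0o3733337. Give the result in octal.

0o23456435

0x5E13FC = 0o27411774 in octal.
Subtract column by column in base 8:
  4-7 → 5 (borrow)
  7-3-1 → 3
  7-3 → 4
  1-3 → 6 (borrow)
  1-3-1 → 5 (borrow)
  4-7-1 → 4 (borrow)
  7-3-1 → 3
  2-0 → 2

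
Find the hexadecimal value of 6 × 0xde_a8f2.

Multiply each base-16 digit by 6, carrying:
  2×6 = 12 → write c
  f×6 = 90 → write a carry 5
  8×6+5 = 53 → write 5 carry 3
  a×6+3 = 63 → write f carry 3
  e×6+3 = 87 → write 7 carry 5
  d×6+5 = 83 → write 3 carry 5
  remaining carry: 5

0x537f5ac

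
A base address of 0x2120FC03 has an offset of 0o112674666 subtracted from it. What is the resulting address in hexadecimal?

0x1FF5824D

0o112674666 = 0x12B79B6 in hexadecimal.
Subtract column by column in base 16:
  3-6 → D (borrow)
  0-B-1 → 4 (borrow)
  C-9-1 → 2
  F-7 → 8
  0-B → 5 (borrow)
  2-2-1 → F (borrow)
  1-1-1 → F (borrow)
  2-0-1 → 1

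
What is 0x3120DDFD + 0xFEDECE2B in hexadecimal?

0x12FFFAC28

Add column by column in base 16, right to left:
  D+B = 8 carry 1
  F+2+1 = 2 carry 1
  D+E+1 = C carry 1
  D+C+1 = A carry 1
  0+E+1 = F
  2+D = F
  1+E = F
  3+F = 2 carry 1
  final carry 1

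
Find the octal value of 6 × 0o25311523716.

0o200271767324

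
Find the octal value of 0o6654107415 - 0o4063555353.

0o2570332042

Subtract column by column in base 8:
  5-3 → 2
  1-5 → 4 (borrow)
  4-3-1 → 0
  7-5 → 2
  0-5 → 3 (borrow)
  1-5-1 → 3 (borrow)
  4-3-1 → 0
  5-6 → 7 (borrow)
  6-0-1 → 5
  6-4 → 2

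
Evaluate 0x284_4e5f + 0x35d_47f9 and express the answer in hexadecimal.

0x5e19658

Add column by column in base 16, right to left:
  f+9 = 8 carry 1
  5+f+1 = 5 carry 1
  e+7+1 = 6 carry 1
  4+4+1 = 9
  4+d = 1 carry 1
  8+5+1 = e
  2+3 = 5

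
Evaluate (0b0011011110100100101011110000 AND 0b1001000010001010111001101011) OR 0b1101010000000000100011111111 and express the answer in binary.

0b1101010010000000101011111111

0b0011011110100100101011110000 AND 0b1001000010001010111001101011 = 0b0001000010000000101001100000.
Then OR with 0b1101010000000000100011111111.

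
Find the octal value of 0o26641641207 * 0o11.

0o315260253277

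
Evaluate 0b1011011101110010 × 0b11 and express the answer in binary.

0b100010011001010110

Multiply each base-2 digit by 3, carrying:
  0×3 = 0 → write 0
  1×3 = 3 → write 1 carry 1
  0×3+1 = 1 → write 1
  0×3 = 0 → write 0
  1×3 = 3 → write 1 carry 1
  1×3+1 = 4 → write 0 carry 2
  1×3+2 = 5 → write 1 carry 2
  0×3+2 = 2 → write 0 carry 1
  1×3+1 = 4 → write 0 carry 2
  1×3+2 = 5 → write 1 carry 2
  1×3+2 = 5 → write 1 carry 2
  0×3+2 = 2 → write 0 carry 1
  1×3+1 = 4 → write 0 carry 2
  1×3+2 = 5 → write 1 carry 2
  0×3+2 = 2 → write 0 carry 1
  1×3+1 = 4 → write 0 carry 2
  remaining carry: 10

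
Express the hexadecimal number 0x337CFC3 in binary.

Expand each hex digit to 4 bits: 3=0011 3=0011 7=0111 C=1100 F=1111 C=1100 3=0011.

0b11001101111100111111000011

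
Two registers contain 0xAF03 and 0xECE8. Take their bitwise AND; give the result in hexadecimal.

0xAC00

AND each hex digit independently (no carries):
  A&E=A, F&C=C, 0&E=0, 3&8=0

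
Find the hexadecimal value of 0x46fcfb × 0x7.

0x1f0eadd

Multiply each base-16 digit by 7, carrying:
  b×7 = 77 → write d carry 4
  f×7+4 = 109 → write d carry 6
  c×7+6 = 90 → write a carry 5
  f×7+5 = 110 → write e carry 6
  6×7+6 = 48 → write 0 carry 3
  4×7+3 = 31 → write f carry 1
  remaining carry: 1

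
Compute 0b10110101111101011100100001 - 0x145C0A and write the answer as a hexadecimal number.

0x2C37B17

0b10110101111101011100100001 = 0x2D7D721 in hexadecimal.
Subtract column by column in base 16:
  1-A → 7 (borrow)
  2-0-1 → 1
  7-C → B (borrow)
  D-5-1 → 7
  7-4 → 3
  D-1 → C
  2-0 → 2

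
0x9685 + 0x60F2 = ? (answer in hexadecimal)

Add column by column in base 16, right to left:
  5+2 = 7
  8+F = 7 carry 1
  6+0+1 = 7
  9+6 = F

0xF777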